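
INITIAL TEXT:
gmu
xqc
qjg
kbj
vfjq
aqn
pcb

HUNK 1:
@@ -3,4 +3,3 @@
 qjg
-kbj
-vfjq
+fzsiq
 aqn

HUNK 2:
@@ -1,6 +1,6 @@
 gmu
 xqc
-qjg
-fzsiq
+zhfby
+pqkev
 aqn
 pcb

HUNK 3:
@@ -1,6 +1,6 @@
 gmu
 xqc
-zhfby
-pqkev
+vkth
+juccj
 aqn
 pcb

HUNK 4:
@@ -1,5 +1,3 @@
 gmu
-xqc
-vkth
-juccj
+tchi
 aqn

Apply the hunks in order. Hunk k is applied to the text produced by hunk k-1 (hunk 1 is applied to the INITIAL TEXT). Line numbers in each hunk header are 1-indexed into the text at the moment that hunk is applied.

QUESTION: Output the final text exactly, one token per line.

Hunk 1: at line 3 remove [kbj,vfjq] add [fzsiq] -> 6 lines: gmu xqc qjg fzsiq aqn pcb
Hunk 2: at line 1 remove [qjg,fzsiq] add [zhfby,pqkev] -> 6 lines: gmu xqc zhfby pqkev aqn pcb
Hunk 3: at line 1 remove [zhfby,pqkev] add [vkth,juccj] -> 6 lines: gmu xqc vkth juccj aqn pcb
Hunk 4: at line 1 remove [xqc,vkth,juccj] add [tchi] -> 4 lines: gmu tchi aqn pcb

Answer: gmu
tchi
aqn
pcb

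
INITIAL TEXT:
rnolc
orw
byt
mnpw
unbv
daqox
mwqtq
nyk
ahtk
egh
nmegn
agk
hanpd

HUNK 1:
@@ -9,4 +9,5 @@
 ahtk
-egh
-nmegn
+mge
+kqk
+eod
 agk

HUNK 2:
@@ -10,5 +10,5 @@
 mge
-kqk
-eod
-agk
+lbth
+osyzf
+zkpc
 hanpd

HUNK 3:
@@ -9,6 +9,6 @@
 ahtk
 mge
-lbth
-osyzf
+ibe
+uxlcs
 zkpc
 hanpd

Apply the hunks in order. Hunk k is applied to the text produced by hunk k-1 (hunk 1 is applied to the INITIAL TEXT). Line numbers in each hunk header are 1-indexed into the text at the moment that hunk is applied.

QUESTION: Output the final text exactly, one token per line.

Hunk 1: at line 9 remove [egh,nmegn] add [mge,kqk,eod] -> 14 lines: rnolc orw byt mnpw unbv daqox mwqtq nyk ahtk mge kqk eod agk hanpd
Hunk 2: at line 10 remove [kqk,eod,agk] add [lbth,osyzf,zkpc] -> 14 lines: rnolc orw byt mnpw unbv daqox mwqtq nyk ahtk mge lbth osyzf zkpc hanpd
Hunk 3: at line 9 remove [lbth,osyzf] add [ibe,uxlcs] -> 14 lines: rnolc orw byt mnpw unbv daqox mwqtq nyk ahtk mge ibe uxlcs zkpc hanpd

Answer: rnolc
orw
byt
mnpw
unbv
daqox
mwqtq
nyk
ahtk
mge
ibe
uxlcs
zkpc
hanpd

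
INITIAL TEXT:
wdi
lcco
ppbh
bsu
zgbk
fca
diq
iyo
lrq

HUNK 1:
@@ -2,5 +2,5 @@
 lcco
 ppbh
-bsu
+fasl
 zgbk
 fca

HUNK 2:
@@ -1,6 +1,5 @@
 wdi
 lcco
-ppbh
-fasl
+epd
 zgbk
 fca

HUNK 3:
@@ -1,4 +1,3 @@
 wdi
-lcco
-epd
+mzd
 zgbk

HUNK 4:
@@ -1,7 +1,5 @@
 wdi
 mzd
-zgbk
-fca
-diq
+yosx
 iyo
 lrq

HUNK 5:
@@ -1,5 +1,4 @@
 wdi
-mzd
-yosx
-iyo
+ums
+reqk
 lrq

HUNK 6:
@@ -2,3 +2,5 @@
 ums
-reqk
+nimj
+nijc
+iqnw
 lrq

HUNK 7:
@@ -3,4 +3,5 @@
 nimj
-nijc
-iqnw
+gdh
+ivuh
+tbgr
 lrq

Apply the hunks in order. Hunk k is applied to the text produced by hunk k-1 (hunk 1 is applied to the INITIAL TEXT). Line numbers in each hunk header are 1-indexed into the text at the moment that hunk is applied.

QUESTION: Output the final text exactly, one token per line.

Hunk 1: at line 2 remove [bsu] add [fasl] -> 9 lines: wdi lcco ppbh fasl zgbk fca diq iyo lrq
Hunk 2: at line 1 remove [ppbh,fasl] add [epd] -> 8 lines: wdi lcco epd zgbk fca diq iyo lrq
Hunk 3: at line 1 remove [lcco,epd] add [mzd] -> 7 lines: wdi mzd zgbk fca diq iyo lrq
Hunk 4: at line 1 remove [zgbk,fca,diq] add [yosx] -> 5 lines: wdi mzd yosx iyo lrq
Hunk 5: at line 1 remove [mzd,yosx,iyo] add [ums,reqk] -> 4 lines: wdi ums reqk lrq
Hunk 6: at line 2 remove [reqk] add [nimj,nijc,iqnw] -> 6 lines: wdi ums nimj nijc iqnw lrq
Hunk 7: at line 3 remove [nijc,iqnw] add [gdh,ivuh,tbgr] -> 7 lines: wdi ums nimj gdh ivuh tbgr lrq

Answer: wdi
ums
nimj
gdh
ivuh
tbgr
lrq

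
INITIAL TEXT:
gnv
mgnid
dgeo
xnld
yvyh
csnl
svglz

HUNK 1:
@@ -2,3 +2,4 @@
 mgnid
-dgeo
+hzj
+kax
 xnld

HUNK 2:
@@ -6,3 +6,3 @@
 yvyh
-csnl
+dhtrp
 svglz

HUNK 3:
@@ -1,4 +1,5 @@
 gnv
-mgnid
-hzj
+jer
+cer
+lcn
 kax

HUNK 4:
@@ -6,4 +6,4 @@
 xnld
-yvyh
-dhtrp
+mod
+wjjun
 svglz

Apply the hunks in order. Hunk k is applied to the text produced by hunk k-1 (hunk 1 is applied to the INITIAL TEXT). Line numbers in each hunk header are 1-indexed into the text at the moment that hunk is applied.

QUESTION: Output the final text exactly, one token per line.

Hunk 1: at line 2 remove [dgeo] add [hzj,kax] -> 8 lines: gnv mgnid hzj kax xnld yvyh csnl svglz
Hunk 2: at line 6 remove [csnl] add [dhtrp] -> 8 lines: gnv mgnid hzj kax xnld yvyh dhtrp svglz
Hunk 3: at line 1 remove [mgnid,hzj] add [jer,cer,lcn] -> 9 lines: gnv jer cer lcn kax xnld yvyh dhtrp svglz
Hunk 4: at line 6 remove [yvyh,dhtrp] add [mod,wjjun] -> 9 lines: gnv jer cer lcn kax xnld mod wjjun svglz

Answer: gnv
jer
cer
lcn
kax
xnld
mod
wjjun
svglz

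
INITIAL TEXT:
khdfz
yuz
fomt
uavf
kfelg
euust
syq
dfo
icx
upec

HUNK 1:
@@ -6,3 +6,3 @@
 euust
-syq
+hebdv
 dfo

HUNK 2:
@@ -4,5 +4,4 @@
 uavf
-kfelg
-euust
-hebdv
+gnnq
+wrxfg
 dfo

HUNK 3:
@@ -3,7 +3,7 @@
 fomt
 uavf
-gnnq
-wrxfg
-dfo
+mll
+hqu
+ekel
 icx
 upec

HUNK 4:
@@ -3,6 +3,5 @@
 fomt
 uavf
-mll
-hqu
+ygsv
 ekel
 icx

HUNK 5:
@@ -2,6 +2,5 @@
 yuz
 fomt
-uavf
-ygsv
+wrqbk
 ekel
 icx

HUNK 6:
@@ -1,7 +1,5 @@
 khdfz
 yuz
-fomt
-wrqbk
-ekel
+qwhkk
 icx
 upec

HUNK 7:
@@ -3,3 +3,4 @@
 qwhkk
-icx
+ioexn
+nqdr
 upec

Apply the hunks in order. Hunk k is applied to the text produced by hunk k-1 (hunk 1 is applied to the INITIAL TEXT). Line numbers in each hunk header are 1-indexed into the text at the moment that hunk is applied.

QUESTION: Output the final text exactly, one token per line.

Hunk 1: at line 6 remove [syq] add [hebdv] -> 10 lines: khdfz yuz fomt uavf kfelg euust hebdv dfo icx upec
Hunk 2: at line 4 remove [kfelg,euust,hebdv] add [gnnq,wrxfg] -> 9 lines: khdfz yuz fomt uavf gnnq wrxfg dfo icx upec
Hunk 3: at line 3 remove [gnnq,wrxfg,dfo] add [mll,hqu,ekel] -> 9 lines: khdfz yuz fomt uavf mll hqu ekel icx upec
Hunk 4: at line 3 remove [mll,hqu] add [ygsv] -> 8 lines: khdfz yuz fomt uavf ygsv ekel icx upec
Hunk 5: at line 2 remove [uavf,ygsv] add [wrqbk] -> 7 lines: khdfz yuz fomt wrqbk ekel icx upec
Hunk 6: at line 1 remove [fomt,wrqbk,ekel] add [qwhkk] -> 5 lines: khdfz yuz qwhkk icx upec
Hunk 7: at line 3 remove [icx] add [ioexn,nqdr] -> 6 lines: khdfz yuz qwhkk ioexn nqdr upec

Answer: khdfz
yuz
qwhkk
ioexn
nqdr
upec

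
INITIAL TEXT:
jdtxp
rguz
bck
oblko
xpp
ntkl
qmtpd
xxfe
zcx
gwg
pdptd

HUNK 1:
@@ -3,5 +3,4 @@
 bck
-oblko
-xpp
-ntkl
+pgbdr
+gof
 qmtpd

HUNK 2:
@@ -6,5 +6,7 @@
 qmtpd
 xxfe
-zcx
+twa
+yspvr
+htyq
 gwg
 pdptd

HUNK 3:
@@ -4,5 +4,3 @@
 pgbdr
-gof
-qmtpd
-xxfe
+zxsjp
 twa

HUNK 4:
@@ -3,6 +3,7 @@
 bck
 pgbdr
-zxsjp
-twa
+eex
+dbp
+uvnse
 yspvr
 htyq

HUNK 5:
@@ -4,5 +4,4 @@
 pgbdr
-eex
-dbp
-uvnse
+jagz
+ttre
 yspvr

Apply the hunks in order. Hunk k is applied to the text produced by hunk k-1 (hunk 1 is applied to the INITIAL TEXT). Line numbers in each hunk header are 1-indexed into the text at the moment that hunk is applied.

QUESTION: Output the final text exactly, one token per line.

Answer: jdtxp
rguz
bck
pgbdr
jagz
ttre
yspvr
htyq
gwg
pdptd

Derivation:
Hunk 1: at line 3 remove [oblko,xpp,ntkl] add [pgbdr,gof] -> 10 lines: jdtxp rguz bck pgbdr gof qmtpd xxfe zcx gwg pdptd
Hunk 2: at line 6 remove [zcx] add [twa,yspvr,htyq] -> 12 lines: jdtxp rguz bck pgbdr gof qmtpd xxfe twa yspvr htyq gwg pdptd
Hunk 3: at line 4 remove [gof,qmtpd,xxfe] add [zxsjp] -> 10 lines: jdtxp rguz bck pgbdr zxsjp twa yspvr htyq gwg pdptd
Hunk 4: at line 3 remove [zxsjp,twa] add [eex,dbp,uvnse] -> 11 lines: jdtxp rguz bck pgbdr eex dbp uvnse yspvr htyq gwg pdptd
Hunk 5: at line 4 remove [eex,dbp,uvnse] add [jagz,ttre] -> 10 lines: jdtxp rguz bck pgbdr jagz ttre yspvr htyq gwg pdptd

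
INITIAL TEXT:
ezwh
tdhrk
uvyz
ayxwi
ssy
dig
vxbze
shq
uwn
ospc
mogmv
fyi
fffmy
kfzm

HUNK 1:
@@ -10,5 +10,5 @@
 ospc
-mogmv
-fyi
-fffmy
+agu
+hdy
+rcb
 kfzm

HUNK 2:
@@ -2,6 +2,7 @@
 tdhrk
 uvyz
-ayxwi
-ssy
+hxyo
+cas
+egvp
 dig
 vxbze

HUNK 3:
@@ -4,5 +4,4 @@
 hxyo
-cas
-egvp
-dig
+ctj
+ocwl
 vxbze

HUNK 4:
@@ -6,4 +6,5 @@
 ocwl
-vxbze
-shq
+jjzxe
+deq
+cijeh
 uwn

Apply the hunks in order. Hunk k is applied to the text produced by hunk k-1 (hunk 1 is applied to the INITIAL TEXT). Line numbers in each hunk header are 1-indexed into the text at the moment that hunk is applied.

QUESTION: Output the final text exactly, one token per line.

Answer: ezwh
tdhrk
uvyz
hxyo
ctj
ocwl
jjzxe
deq
cijeh
uwn
ospc
agu
hdy
rcb
kfzm

Derivation:
Hunk 1: at line 10 remove [mogmv,fyi,fffmy] add [agu,hdy,rcb] -> 14 lines: ezwh tdhrk uvyz ayxwi ssy dig vxbze shq uwn ospc agu hdy rcb kfzm
Hunk 2: at line 2 remove [ayxwi,ssy] add [hxyo,cas,egvp] -> 15 lines: ezwh tdhrk uvyz hxyo cas egvp dig vxbze shq uwn ospc agu hdy rcb kfzm
Hunk 3: at line 4 remove [cas,egvp,dig] add [ctj,ocwl] -> 14 lines: ezwh tdhrk uvyz hxyo ctj ocwl vxbze shq uwn ospc agu hdy rcb kfzm
Hunk 4: at line 6 remove [vxbze,shq] add [jjzxe,deq,cijeh] -> 15 lines: ezwh tdhrk uvyz hxyo ctj ocwl jjzxe deq cijeh uwn ospc agu hdy rcb kfzm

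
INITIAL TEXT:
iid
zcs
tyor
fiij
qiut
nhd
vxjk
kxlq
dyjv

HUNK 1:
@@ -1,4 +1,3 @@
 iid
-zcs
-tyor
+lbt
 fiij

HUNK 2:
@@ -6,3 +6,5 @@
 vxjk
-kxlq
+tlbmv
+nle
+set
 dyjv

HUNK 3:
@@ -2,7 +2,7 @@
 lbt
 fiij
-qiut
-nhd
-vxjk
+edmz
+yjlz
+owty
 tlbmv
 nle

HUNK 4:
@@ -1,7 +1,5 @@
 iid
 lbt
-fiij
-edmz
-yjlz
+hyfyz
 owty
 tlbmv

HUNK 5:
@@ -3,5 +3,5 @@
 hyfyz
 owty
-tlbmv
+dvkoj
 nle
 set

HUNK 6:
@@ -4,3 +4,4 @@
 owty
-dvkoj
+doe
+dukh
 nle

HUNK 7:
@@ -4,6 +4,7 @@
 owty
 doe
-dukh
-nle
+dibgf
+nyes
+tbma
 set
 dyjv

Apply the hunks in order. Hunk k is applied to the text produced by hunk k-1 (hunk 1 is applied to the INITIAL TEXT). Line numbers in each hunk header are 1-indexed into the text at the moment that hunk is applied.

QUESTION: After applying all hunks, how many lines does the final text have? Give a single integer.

Hunk 1: at line 1 remove [zcs,tyor] add [lbt] -> 8 lines: iid lbt fiij qiut nhd vxjk kxlq dyjv
Hunk 2: at line 6 remove [kxlq] add [tlbmv,nle,set] -> 10 lines: iid lbt fiij qiut nhd vxjk tlbmv nle set dyjv
Hunk 3: at line 2 remove [qiut,nhd,vxjk] add [edmz,yjlz,owty] -> 10 lines: iid lbt fiij edmz yjlz owty tlbmv nle set dyjv
Hunk 4: at line 1 remove [fiij,edmz,yjlz] add [hyfyz] -> 8 lines: iid lbt hyfyz owty tlbmv nle set dyjv
Hunk 5: at line 3 remove [tlbmv] add [dvkoj] -> 8 lines: iid lbt hyfyz owty dvkoj nle set dyjv
Hunk 6: at line 4 remove [dvkoj] add [doe,dukh] -> 9 lines: iid lbt hyfyz owty doe dukh nle set dyjv
Hunk 7: at line 4 remove [dukh,nle] add [dibgf,nyes,tbma] -> 10 lines: iid lbt hyfyz owty doe dibgf nyes tbma set dyjv
Final line count: 10

Answer: 10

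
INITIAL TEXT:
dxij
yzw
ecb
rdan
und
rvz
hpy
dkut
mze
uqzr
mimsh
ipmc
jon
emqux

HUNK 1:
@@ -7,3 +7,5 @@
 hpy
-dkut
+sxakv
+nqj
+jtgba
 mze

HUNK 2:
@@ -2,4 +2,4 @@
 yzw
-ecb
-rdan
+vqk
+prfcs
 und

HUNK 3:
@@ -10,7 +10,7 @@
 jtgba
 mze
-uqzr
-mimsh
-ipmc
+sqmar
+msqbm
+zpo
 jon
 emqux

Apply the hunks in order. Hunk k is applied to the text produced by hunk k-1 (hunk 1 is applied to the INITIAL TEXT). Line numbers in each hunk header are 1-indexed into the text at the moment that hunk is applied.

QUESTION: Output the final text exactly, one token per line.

Hunk 1: at line 7 remove [dkut] add [sxakv,nqj,jtgba] -> 16 lines: dxij yzw ecb rdan und rvz hpy sxakv nqj jtgba mze uqzr mimsh ipmc jon emqux
Hunk 2: at line 2 remove [ecb,rdan] add [vqk,prfcs] -> 16 lines: dxij yzw vqk prfcs und rvz hpy sxakv nqj jtgba mze uqzr mimsh ipmc jon emqux
Hunk 3: at line 10 remove [uqzr,mimsh,ipmc] add [sqmar,msqbm,zpo] -> 16 lines: dxij yzw vqk prfcs und rvz hpy sxakv nqj jtgba mze sqmar msqbm zpo jon emqux

Answer: dxij
yzw
vqk
prfcs
und
rvz
hpy
sxakv
nqj
jtgba
mze
sqmar
msqbm
zpo
jon
emqux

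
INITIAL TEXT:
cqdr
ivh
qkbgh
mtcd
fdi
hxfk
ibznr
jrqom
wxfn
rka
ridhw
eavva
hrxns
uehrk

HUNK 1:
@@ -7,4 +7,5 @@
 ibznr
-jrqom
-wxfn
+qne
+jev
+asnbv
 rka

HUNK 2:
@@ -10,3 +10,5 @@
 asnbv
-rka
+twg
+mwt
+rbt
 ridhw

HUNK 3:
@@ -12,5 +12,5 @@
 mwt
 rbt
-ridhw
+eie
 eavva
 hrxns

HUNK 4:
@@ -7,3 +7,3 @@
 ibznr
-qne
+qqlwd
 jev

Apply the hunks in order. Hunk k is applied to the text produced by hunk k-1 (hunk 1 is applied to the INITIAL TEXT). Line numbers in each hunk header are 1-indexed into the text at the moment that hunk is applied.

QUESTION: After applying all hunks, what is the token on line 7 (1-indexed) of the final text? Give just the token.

Hunk 1: at line 7 remove [jrqom,wxfn] add [qne,jev,asnbv] -> 15 lines: cqdr ivh qkbgh mtcd fdi hxfk ibznr qne jev asnbv rka ridhw eavva hrxns uehrk
Hunk 2: at line 10 remove [rka] add [twg,mwt,rbt] -> 17 lines: cqdr ivh qkbgh mtcd fdi hxfk ibznr qne jev asnbv twg mwt rbt ridhw eavva hrxns uehrk
Hunk 3: at line 12 remove [ridhw] add [eie] -> 17 lines: cqdr ivh qkbgh mtcd fdi hxfk ibznr qne jev asnbv twg mwt rbt eie eavva hrxns uehrk
Hunk 4: at line 7 remove [qne] add [qqlwd] -> 17 lines: cqdr ivh qkbgh mtcd fdi hxfk ibznr qqlwd jev asnbv twg mwt rbt eie eavva hrxns uehrk
Final line 7: ibznr

Answer: ibznr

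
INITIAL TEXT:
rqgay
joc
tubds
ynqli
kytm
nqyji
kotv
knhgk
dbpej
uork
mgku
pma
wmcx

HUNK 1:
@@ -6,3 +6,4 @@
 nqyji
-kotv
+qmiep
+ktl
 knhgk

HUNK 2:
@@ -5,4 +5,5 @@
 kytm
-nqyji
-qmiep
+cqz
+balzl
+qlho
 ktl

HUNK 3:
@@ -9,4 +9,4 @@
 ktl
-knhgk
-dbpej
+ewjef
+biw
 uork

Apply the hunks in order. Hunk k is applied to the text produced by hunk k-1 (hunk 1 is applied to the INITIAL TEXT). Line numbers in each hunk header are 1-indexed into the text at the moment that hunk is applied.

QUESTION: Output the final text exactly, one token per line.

Answer: rqgay
joc
tubds
ynqli
kytm
cqz
balzl
qlho
ktl
ewjef
biw
uork
mgku
pma
wmcx

Derivation:
Hunk 1: at line 6 remove [kotv] add [qmiep,ktl] -> 14 lines: rqgay joc tubds ynqli kytm nqyji qmiep ktl knhgk dbpej uork mgku pma wmcx
Hunk 2: at line 5 remove [nqyji,qmiep] add [cqz,balzl,qlho] -> 15 lines: rqgay joc tubds ynqli kytm cqz balzl qlho ktl knhgk dbpej uork mgku pma wmcx
Hunk 3: at line 9 remove [knhgk,dbpej] add [ewjef,biw] -> 15 lines: rqgay joc tubds ynqli kytm cqz balzl qlho ktl ewjef biw uork mgku pma wmcx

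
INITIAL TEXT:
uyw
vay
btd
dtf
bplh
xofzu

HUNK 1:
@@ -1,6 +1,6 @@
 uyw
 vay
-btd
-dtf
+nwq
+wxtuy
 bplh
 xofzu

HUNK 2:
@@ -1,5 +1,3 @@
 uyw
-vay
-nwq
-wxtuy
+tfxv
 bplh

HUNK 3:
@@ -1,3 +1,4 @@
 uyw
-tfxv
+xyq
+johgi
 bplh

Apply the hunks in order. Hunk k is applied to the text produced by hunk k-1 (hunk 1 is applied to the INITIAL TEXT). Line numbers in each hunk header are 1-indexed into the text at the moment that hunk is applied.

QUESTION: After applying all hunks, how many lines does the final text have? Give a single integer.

Answer: 5

Derivation:
Hunk 1: at line 1 remove [btd,dtf] add [nwq,wxtuy] -> 6 lines: uyw vay nwq wxtuy bplh xofzu
Hunk 2: at line 1 remove [vay,nwq,wxtuy] add [tfxv] -> 4 lines: uyw tfxv bplh xofzu
Hunk 3: at line 1 remove [tfxv] add [xyq,johgi] -> 5 lines: uyw xyq johgi bplh xofzu
Final line count: 5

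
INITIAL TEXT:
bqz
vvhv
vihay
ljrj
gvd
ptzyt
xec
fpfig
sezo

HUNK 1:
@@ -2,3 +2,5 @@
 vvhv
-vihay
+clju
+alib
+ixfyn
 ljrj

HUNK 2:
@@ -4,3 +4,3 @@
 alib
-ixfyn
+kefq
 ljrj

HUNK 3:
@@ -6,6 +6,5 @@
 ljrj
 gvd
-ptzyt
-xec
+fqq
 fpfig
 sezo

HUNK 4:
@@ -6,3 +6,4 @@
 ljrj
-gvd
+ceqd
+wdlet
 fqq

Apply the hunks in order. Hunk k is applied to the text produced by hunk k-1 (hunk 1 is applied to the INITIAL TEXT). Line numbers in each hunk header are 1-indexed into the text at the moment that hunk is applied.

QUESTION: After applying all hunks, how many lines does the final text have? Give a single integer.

Answer: 11

Derivation:
Hunk 1: at line 2 remove [vihay] add [clju,alib,ixfyn] -> 11 lines: bqz vvhv clju alib ixfyn ljrj gvd ptzyt xec fpfig sezo
Hunk 2: at line 4 remove [ixfyn] add [kefq] -> 11 lines: bqz vvhv clju alib kefq ljrj gvd ptzyt xec fpfig sezo
Hunk 3: at line 6 remove [ptzyt,xec] add [fqq] -> 10 lines: bqz vvhv clju alib kefq ljrj gvd fqq fpfig sezo
Hunk 4: at line 6 remove [gvd] add [ceqd,wdlet] -> 11 lines: bqz vvhv clju alib kefq ljrj ceqd wdlet fqq fpfig sezo
Final line count: 11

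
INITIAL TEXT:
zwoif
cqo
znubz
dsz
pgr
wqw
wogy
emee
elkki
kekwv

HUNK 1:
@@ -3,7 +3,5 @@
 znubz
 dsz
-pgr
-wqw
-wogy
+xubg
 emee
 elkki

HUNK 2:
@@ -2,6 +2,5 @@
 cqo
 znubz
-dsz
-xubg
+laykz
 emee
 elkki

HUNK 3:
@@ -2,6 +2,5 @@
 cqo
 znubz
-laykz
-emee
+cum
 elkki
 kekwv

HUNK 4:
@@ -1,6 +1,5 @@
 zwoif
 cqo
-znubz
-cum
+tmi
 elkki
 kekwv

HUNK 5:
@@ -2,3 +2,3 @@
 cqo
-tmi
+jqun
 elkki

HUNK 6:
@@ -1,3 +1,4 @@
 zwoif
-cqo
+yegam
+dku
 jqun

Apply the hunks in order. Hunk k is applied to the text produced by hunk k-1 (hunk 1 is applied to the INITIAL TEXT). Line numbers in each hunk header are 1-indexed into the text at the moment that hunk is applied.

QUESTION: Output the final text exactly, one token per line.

Hunk 1: at line 3 remove [pgr,wqw,wogy] add [xubg] -> 8 lines: zwoif cqo znubz dsz xubg emee elkki kekwv
Hunk 2: at line 2 remove [dsz,xubg] add [laykz] -> 7 lines: zwoif cqo znubz laykz emee elkki kekwv
Hunk 3: at line 2 remove [laykz,emee] add [cum] -> 6 lines: zwoif cqo znubz cum elkki kekwv
Hunk 4: at line 1 remove [znubz,cum] add [tmi] -> 5 lines: zwoif cqo tmi elkki kekwv
Hunk 5: at line 2 remove [tmi] add [jqun] -> 5 lines: zwoif cqo jqun elkki kekwv
Hunk 6: at line 1 remove [cqo] add [yegam,dku] -> 6 lines: zwoif yegam dku jqun elkki kekwv

Answer: zwoif
yegam
dku
jqun
elkki
kekwv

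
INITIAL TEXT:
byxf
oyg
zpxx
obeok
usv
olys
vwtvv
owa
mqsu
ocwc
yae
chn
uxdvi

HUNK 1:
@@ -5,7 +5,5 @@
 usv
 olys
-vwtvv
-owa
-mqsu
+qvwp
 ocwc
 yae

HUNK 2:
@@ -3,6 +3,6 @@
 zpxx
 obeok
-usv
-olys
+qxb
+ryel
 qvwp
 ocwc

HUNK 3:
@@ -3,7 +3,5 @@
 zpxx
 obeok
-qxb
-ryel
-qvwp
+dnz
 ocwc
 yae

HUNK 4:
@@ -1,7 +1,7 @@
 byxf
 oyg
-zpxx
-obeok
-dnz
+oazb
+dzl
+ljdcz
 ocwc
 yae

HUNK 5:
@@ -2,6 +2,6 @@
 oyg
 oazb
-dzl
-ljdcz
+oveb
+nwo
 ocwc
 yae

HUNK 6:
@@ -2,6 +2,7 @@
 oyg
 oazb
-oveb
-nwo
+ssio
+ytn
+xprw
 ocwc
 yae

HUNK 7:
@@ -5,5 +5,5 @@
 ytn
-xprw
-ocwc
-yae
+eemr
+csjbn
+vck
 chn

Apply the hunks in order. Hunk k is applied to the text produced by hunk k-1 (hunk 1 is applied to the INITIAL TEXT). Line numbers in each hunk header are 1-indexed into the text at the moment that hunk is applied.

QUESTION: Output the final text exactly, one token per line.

Answer: byxf
oyg
oazb
ssio
ytn
eemr
csjbn
vck
chn
uxdvi

Derivation:
Hunk 1: at line 5 remove [vwtvv,owa,mqsu] add [qvwp] -> 11 lines: byxf oyg zpxx obeok usv olys qvwp ocwc yae chn uxdvi
Hunk 2: at line 3 remove [usv,olys] add [qxb,ryel] -> 11 lines: byxf oyg zpxx obeok qxb ryel qvwp ocwc yae chn uxdvi
Hunk 3: at line 3 remove [qxb,ryel,qvwp] add [dnz] -> 9 lines: byxf oyg zpxx obeok dnz ocwc yae chn uxdvi
Hunk 4: at line 1 remove [zpxx,obeok,dnz] add [oazb,dzl,ljdcz] -> 9 lines: byxf oyg oazb dzl ljdcz ocwc yae chn uxdvi
Hunk 5: at line 2 remove [dzl,ljdcz] add [oveb,nwo] -> 9 lines: byxf oyg oazb oveb nwo ocwc yae chn uxdvi
Hunk 6: at line 2 remove [oveb,nwo] add [ssio,ytn,xprw] -> 10 lines: byxf oyg oazb ssio ytn xprw ocwc yae chn uxdvi
Hunk 7: at line 5 remove [xprw,ocwc,yae] add [eemr,csjbn,vck] -> 10 lines: byxf oyg oazb ssio ytn eemr csjbn vck chn uxdvi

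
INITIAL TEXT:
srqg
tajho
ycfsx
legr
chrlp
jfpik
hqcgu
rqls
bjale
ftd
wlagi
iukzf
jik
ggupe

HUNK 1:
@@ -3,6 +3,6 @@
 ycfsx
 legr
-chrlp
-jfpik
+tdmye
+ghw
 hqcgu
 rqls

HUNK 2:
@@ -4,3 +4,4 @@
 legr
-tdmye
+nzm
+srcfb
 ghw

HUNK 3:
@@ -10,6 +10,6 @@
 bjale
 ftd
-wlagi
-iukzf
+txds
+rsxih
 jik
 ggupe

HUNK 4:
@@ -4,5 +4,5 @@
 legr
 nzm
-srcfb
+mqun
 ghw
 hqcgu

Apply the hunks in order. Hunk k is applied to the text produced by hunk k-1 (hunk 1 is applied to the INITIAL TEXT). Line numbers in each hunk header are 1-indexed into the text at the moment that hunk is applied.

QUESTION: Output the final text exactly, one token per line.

Answer: srqg
tajho
ycfsx
legr
nzm
mqun
ghw
hqcgu
rqls
bjale
ftd
txds
rsxih
jik
ggupe

Derivation:
Hunk 1: at line 3 remove [chrlp,jfpik] add [tdmye,ghw] -> 14 lines: srqg tajho ycfsx legr tdmye ghw hqcgu rqls bjale ftd wlagi iukzf jik ggupe
Hunk 2: at line 4 remove [tdmye] add [nzm,srcfb] -> 15 lines: srqg tajho ycfsx legr nzm srcfb ghw hqcgu rqls bjale ftd wlagi iukzf jik ggupe
Hunk 3: at line 10 remove [wlagi,iukzf] add [txds,rsxih] -> 15 lines: srqg tajho ycfsx legr nzm srcfb ghw hqcgu rqls bjale ftd txds rsxih jik ggupe
Hunk 4: at line 4 remove [srcfb] add [mqun] -> 15 lines: srqg tajho ycfsx legr nzm mqun ghw hqcgu rqls bjale ftd txds rsxih jik ggupe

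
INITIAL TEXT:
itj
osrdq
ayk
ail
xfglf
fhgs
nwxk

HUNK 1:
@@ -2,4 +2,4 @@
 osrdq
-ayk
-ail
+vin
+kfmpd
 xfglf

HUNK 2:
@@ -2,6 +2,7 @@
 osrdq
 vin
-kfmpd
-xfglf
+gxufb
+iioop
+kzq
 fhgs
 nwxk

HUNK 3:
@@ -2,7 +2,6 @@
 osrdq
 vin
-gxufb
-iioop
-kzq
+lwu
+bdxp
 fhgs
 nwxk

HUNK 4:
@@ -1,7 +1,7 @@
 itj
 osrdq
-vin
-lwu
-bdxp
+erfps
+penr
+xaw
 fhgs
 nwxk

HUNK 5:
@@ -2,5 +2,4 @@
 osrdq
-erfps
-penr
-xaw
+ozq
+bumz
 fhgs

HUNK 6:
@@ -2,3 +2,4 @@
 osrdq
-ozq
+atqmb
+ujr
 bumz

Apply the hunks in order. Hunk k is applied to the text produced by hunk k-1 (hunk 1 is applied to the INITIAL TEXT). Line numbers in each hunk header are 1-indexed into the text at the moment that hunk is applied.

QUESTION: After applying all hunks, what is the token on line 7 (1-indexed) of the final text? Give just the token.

Hunk 1: at line 2 remove [ayk,ail] add [vin,kfmpd] -> 7 lines: itj osrdq vin kfmpd xfglf fhgs nwxk
Hunk 2: at line 2 remove [kfmpd,xfglf] add [gxufb,iioop,kzq] -> 8 lines: itj osrdq vin gxufb iioop kzq fhgs nwxk
Hunk 3: at line 2 remove [gxufb,iioop,kzq] add [lwu,bdxp] -> 7 lines: itj osrdq vin lwu bdxp fhgs nwxk
Hunk 4: at line 1 remove [vin,lwu,bdxp] add [erfps,penr,xaw] -> 7 lines: itj osrdq erfps penr xaw fhgs nwxk
Hunk 5: at line 2 remove [erfps,penr,xaw] add [ozq,bumz] -> 6 lines: itj osrdq ozq bumz fhgs nwxk
Hunk 6: at line 2 remove [ozq] add [atqmb,ujr] -> 7 lines: itj osrdq atqmb ujr bumz fhgs nwxk
Final line 7: nwxk

Answer: nwxk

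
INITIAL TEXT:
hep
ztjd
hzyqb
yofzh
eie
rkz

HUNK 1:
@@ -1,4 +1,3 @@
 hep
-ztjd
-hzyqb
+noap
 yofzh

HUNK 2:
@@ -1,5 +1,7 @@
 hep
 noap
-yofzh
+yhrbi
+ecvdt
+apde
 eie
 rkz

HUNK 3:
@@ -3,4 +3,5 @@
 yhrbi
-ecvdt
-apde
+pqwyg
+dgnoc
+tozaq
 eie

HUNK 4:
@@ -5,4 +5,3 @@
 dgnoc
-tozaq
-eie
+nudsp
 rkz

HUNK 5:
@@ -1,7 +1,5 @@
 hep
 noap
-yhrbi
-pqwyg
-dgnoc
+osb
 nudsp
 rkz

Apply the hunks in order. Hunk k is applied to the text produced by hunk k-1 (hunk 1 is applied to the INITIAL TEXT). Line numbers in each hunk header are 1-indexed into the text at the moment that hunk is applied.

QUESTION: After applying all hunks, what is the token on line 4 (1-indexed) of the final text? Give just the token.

Hunk 1: at line 1 remove [ztjd,hzyqb] add [noap] -> 5 lines: hep noap yofzh eie rkz
Hunk 2: at line 1 remove [yofzh] add [yhrbi,ecvdt,apde] -> 7 lines: hep noap yhrbi ecvdt apde eie rkz
Hunk 3: at line 3 remove [ecvdt,apde] add [pqwyg,dgnoc,tozaq] -> 8 lines: hep noap yhrbi pqwyg dgnoc tozaq eie rkz
Hunk 4: at line 5 remove [tozaq,eie] add [nudsp] -> 7 lines: hep noap yhrbi pqwyg dgnoc nudsp rkz
Hunk 5: at line 1 remove [yhrbi,pqwyg,dgnoc] add [osb] -> 5 lines: hep noap osb nudsp rkz
Final line 4: nudsp

Answer: nudsp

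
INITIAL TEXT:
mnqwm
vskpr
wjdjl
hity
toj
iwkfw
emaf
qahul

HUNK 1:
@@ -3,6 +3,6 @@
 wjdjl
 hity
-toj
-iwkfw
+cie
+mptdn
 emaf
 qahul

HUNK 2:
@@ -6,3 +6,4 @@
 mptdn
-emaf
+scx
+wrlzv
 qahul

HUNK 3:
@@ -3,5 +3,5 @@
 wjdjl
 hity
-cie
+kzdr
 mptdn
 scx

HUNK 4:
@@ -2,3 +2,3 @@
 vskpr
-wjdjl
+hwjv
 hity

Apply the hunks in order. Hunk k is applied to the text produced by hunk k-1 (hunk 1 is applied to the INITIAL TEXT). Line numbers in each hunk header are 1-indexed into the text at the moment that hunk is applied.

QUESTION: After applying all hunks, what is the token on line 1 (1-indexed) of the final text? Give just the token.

Hunk 1: at line 3 remove [toj,iwkfw] add [cie,mptdn] -> 8 lines: mnqwm vskpr wjdjl hity cie mptdn emaf qahul
Hunk 2: at line 6 remove [emaf] add [scx,wrlzv] -> 9 lines: mnqwm vskpr wjdjl hity cie mptdn scx wrlzv qahul
Hunk 3: at line 3 remove [cie] add [kzdr] -> 9 lines: mnqwm vskpr wjdjl hity kzdr mptdn scx wrlzv qahul
Hunk 4: at line 2 remove [wjdjl] add [hwjv] -> 9 lines: mnqwm vskpr hwjv hity kzdr mptdn scx wrlzv qahul
Final line 1: mnqwm

Answer: mnqwm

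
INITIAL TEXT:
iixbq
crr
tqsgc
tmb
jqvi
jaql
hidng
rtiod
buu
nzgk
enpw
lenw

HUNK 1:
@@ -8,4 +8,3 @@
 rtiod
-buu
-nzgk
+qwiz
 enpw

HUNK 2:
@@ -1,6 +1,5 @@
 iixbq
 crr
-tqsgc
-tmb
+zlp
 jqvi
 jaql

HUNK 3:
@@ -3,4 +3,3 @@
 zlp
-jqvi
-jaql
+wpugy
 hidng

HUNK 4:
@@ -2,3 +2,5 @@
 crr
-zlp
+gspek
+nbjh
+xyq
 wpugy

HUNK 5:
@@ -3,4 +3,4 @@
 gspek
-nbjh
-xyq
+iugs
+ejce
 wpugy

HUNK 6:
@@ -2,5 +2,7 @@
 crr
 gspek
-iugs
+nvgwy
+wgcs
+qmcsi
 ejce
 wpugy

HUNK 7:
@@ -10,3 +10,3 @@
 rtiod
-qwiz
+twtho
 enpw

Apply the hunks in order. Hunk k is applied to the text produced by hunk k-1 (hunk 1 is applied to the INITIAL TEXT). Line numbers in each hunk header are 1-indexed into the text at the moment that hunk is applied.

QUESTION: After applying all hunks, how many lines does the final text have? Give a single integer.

Answer: 13

Derivation:
Hunk 1: at line 8 remove [buu,nzgk] add [qwiz] -> 11 lines: iixbq crr tqsgc tmb jqvi jaql hidng rtiod qwiz enpw lenw
Hunk 2: at line 1 remove [tqsgc,tmb] add [zlp] -> 10 lines: iixbq crr zlp jqvi jaql hidng rtiod qwiz enpw lenw
Hunk 3: at line 3 remove [jqvi,jaql] add [wpugy] -> 9 lines: iixbq crr zlp wpugy hidng rtiod qwiz enpw lenw
Hunk 4: at line 2 remove [zlp] add [gspek,nbjh,xyq] -> 11 lines: iixbq crr gspek nbjh xyq wpugy hidng rtiod qwiz enpw lenw
Hunk 5: at line 3 remove [nbjh,xyq] add [iugs,ejce] -> 11 lines: iixbq crr gspek iugs ejce wpugy hidng rtiod qwiz enpw lenw
Hunk 6: at line 2 remove [iugs] add [nvgwy,wgcs,qmcsi] -> 13 lines: iixbq crr gspek nvgwy wgcs qmcsi ejce wpugy hidng rtiod qwiz enpw lenw
Hunk 7: at line 10 remove [qwiz] add [twtho] -> 13 lines: iixbq crr gspek nvgwy wgcs qmcsi ejce wpugy hidng rtiod twtho enpw lenw
Final line count: 13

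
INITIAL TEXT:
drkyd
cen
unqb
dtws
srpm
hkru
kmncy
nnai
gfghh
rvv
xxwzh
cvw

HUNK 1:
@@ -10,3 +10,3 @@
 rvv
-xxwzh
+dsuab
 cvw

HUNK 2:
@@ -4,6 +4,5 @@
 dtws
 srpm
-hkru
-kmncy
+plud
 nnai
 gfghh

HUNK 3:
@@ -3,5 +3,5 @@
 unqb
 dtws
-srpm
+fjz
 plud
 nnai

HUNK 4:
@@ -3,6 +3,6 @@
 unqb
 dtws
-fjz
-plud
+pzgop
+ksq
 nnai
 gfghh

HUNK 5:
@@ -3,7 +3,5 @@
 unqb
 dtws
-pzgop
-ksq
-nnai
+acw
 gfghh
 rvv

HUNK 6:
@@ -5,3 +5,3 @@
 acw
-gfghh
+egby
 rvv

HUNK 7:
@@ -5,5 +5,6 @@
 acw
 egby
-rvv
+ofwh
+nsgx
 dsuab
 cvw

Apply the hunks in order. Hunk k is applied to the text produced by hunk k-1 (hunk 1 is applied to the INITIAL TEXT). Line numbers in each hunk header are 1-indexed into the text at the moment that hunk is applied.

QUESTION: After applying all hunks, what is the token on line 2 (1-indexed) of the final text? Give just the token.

Answer: cen

Derivation:
Hunk 1: at line 10 remove [xxwzh] add [dsuab] -> 12 lines: drkyd cen unqb dtws srpm hkru kmncy nnai gfghh rvv dsuab cvw
Hunk 2: at line 4 remove [hkru,kmncy] add [plud] -> 11 lines: drkyd cen unqb dtws srpm plud nnai gfghh rvv dsuab cvw
Hunk 3: at line 3 remove [srpm] add [fjz] -> 11 lines: drkyd cen unqb dtws fjz plud nnai gfghh rvv dsuab cvw
Hunk 4: at line 3 remove [fjz,plud] add [pzgop,ksq] -> 11 lines: drkyd cen unqb dtws pzgop ksq nnai gfghh rvv dsuab cvw
Hunk 5: at line 3 remove [pzgop,ksq,nnai] add [acw] -> 9 lines: drkyd cen unqb dtws acw gfghh rvv dsuab cvw
Hunk 6: at line 5 remove [gfghh] add [egby] -> 9 lines: drkyd cen unqb dtws acw egby rvv dsuab cvw
Hunk 7: at line 5 remove [rvv] add [ofwh,nsgx] -> 10 lines: drkyd cen unqb dtws acw egby ofwh nsgx dsuab cvw
Final line 2: cen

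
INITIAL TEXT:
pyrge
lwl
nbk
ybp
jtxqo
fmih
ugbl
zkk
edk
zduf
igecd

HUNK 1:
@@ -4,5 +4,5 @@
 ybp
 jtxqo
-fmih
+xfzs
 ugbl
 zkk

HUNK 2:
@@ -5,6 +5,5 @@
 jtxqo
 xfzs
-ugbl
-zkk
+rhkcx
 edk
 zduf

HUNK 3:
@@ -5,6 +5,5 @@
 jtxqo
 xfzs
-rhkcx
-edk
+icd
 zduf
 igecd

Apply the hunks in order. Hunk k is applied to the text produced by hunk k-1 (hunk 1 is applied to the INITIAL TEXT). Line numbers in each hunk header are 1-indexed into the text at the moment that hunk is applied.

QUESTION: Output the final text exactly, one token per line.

Answer: pyrge
lwl
nbk
ybp
jtxqo
xfzs
icd
zduf
igecd

Derivation:
Hunk 1: at line 4 remove [fmih] add [xfzs] -> 11 lines: pyrge lwl nbk ybp jtxqo xfzs ugbl zkk edk zduf igecd
Hunk 2: at line 5 remove [ugbl,zkk] add [rhkcx] -> 10 lines: pyrge lwl nbk ybp jtxqo xfzs rhkcx edk zduf igecd
Hunk 3: at line 5 remove [rhkcx,edk] add [icd] -> 9 lines: pyrge lwl nbk ybp jtxqo xfzs icd zduf igecd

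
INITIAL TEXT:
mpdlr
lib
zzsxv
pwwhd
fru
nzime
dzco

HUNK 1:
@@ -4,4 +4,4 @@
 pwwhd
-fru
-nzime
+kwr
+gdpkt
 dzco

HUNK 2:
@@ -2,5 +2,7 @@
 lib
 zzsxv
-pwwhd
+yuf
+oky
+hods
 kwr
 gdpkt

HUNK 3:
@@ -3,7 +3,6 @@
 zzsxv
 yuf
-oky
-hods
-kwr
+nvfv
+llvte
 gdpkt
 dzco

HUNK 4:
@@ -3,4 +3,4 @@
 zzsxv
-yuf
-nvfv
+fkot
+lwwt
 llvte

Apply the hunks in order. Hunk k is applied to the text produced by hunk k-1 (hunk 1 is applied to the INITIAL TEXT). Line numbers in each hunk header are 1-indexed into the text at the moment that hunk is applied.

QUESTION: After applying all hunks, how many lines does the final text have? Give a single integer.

Answer: 8

Derivation:
Hunk 1: at line 4 remove [fru,nzime] add [kwr,gdpkt] -> 7 lines: mpdlr lib zzsxv pwwhd kwr gdpkt dzco
Hunk 2: at line 2 remove [pwwhd] add [yuf,oky,hods] -> 9 lines: mpdlr lib zzsxv yuf oky hods kwr gdpkt dzco
Hunk 3: at line 3 remove [oky,hods,kwr] add [nvfv,llvte] -> 8 lines: mpdlr lib zzsxv yuf nvfv llvte gdpkt dzco
Hunk 4: at line 3 remove [yuf,nvfv] add [fkot,lwwt] -> 8 lines: mpdlr lib zzsxv fkot lwwt llvte gdpkt dzco
Final line count: 8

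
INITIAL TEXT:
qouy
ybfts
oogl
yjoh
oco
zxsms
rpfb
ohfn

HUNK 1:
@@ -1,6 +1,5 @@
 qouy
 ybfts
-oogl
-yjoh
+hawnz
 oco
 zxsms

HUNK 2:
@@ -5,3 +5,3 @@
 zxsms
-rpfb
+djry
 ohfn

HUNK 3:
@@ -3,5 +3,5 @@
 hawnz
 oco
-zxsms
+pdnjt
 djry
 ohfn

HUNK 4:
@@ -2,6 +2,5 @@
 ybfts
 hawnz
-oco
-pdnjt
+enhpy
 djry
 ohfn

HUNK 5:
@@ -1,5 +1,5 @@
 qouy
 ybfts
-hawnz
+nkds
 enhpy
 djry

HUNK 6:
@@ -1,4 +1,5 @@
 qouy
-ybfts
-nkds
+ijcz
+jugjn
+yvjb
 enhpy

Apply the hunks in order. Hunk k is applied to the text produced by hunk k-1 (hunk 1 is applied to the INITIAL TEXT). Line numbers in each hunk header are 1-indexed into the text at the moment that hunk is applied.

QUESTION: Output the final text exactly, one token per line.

Answer: qouy
ijcz
jugjn
yvjb
enhpy
djry
ohfn

Derivation:
Hunk 1: at line 1 remove [oogl,yjoh] add [hawnz] -> 7 lines: qouy ybfts hawnz oco zxsms rpfb ohfn
Hunk 2: at line 5 remove [rpfb] add [djry] -> 7 lines: qouy ybfts hawnz oco zxsms djry ohfn
Hunk 3: at line 3 remove [zxsms] add [pdnjt] -> 7 lines: qouy ybfts hawnz oco pdnjt djry ohfn
Hunk 4: at line 2 remove [oco,pdnjt] add [enhpy] -> 6 lines: qouy ybfts hawnz enhpy djry ohfn
Hunk 5: at line 1 remove [hawnz] add [nkds] -> 6 lines: qouy ybfts nkds enhpy djry ohfn
Hunk 6: at line 1 remove [ybfts,nkds] add [ijcz,jugjn,yvjb] -> 7 lines: qouy ijcz jugjn yvjb enhpy djry ohfn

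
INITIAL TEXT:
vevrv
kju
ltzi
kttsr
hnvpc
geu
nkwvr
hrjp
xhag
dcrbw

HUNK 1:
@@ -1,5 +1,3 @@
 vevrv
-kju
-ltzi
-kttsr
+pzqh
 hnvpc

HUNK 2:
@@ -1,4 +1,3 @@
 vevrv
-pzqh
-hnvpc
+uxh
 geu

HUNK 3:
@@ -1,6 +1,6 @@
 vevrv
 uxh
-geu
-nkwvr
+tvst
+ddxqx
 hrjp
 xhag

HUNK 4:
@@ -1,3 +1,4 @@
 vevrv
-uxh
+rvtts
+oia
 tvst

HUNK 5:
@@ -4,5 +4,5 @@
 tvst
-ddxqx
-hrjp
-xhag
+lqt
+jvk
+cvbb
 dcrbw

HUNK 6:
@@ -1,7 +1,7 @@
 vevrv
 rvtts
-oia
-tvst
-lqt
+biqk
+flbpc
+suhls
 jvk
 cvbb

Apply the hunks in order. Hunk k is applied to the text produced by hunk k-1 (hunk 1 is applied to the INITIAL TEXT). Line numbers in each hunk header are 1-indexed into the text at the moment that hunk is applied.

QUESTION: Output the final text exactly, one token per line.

Hunk 1: at line 1 remove [kju,ltzi,kttsr] add [pzqh] -> 8 lines: vevrv pzqh hnvpc geu nkwvr hrjp xhag dcrbw
Hunk 2: at line 1 remove [pzqh,hnvpc] add [uxh] -> 7 lines: vevrv uxh geu nkwvr hrjp xhag dcrbw
Hunk 3: at line 1 remove [geu,nkwvr] add [tvst,ddxqx] -> 7 lines: vevrv uxh tvst ddxqx hrjp xhag dcrbw
Hunk 4: at line 1 remove [uxh] add [rvtts,oia] -> 8 lines: vevrv rvtts oia tvst ddxqx hrjp xhag dcrbw
Hunk 5: at line 4 remove [ddxqx,hrjp,xhag] add [lqt,jvk,cvbb] -> 8 lines: vevrv rvtts oia tvst lqt jvk cvbb dcrbw
Hunk 6: at line 1 remove [oia,tvst,lqt] add [biqk,flbpc,suhls] -> 8 lines: vevrv rvtts biqk flbpc suhls jvk cvbb dcrbw

Answer: vevrv
rvtts
biqk
flbpc
suhls
jvk
cvbb
dcrbw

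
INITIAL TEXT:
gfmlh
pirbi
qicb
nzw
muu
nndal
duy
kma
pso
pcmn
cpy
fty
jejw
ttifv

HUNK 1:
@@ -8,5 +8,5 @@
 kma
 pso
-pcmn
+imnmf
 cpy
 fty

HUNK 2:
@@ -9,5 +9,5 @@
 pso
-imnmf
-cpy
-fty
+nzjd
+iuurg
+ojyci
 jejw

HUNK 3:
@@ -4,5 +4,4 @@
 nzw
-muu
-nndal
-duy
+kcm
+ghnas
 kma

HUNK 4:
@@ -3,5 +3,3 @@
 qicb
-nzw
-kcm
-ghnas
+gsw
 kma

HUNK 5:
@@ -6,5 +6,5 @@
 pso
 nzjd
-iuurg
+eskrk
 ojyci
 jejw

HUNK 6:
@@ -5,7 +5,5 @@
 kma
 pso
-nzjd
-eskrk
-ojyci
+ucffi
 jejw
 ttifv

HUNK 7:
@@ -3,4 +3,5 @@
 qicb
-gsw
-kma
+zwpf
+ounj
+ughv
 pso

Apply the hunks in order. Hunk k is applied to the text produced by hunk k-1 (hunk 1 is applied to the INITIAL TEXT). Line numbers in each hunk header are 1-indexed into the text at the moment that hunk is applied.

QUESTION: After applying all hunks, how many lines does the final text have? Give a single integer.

Answer: 10

Derivation:
Hunk 1: at line 8 remove [pcmn] add [imnmf] -> 14 lines: gfmlh pirbi qicb nzw muu nndal duy kma pso imnmf cpy fty jejw ttifv
Hunk 2: at line 9 remove [imnmf,cpy,fty] add [nzjd,iuurg,ojyci] -> 14 lines: gfmlh pirbi qicb nzw muu nndal duy kma pso nzjd iuurg ojyci jejw ttifv
Hunk 3: at line 4 remove [muu,nndal,duy] add [kcm,ghnas] -> 13 lines: gfmlh pirbi qicb nzw kcm ghnas kma pso nzjd iuurg ojyci jejw ttifv
Hunk 4: at line 3 remove [nzw,kcm,ghnas] add [gsw] -> 11 lines: gfmlh pirbi qicb gsw kma pso nzjd iuurg ojyci jejw ttifv
Hunk 5: at line 6 remove [iuurg] add [eskrk] -> 11 lines: gfmlh pirbi qicb gsw kma pso nzjd eskrk ojyci jejw ttifv
Hunk 6: at line 5 remove [nzjd,eskrk,ojyci] add [ucffi] -> 9 lines: gfmlh pirbi qicb gsw kma pso ucffi jejw ttifv
Hunk 7: at line 3 remove [gsw,kma] add [zwpf,ounj,ughv] -> 10 lines: gfmlh pirbi qicb zwpf ounj ughv pso ucffi jejw ttifv
Final line count: 10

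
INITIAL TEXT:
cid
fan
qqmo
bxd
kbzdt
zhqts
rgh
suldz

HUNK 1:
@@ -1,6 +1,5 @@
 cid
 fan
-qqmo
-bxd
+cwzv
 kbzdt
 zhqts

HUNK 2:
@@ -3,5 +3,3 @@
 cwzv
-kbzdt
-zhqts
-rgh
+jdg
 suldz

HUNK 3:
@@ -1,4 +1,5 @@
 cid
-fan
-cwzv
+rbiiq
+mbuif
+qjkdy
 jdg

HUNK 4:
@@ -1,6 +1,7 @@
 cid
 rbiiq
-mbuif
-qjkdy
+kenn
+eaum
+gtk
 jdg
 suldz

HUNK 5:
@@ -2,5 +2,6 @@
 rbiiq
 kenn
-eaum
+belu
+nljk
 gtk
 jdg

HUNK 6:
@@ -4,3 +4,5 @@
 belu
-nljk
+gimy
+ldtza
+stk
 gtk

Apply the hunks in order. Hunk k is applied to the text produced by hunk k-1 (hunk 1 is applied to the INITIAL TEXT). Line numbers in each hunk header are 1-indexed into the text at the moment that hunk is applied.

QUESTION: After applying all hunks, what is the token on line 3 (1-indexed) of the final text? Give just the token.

Hunk 1: at line 1 remove [qqmo,bxd] add [cwzv] -> 7 lines: cid fan cwzv kbzdt zhqts rgh suldz
Hunk 2: at line 3 remove [kbzdt,zhqts,rgh] add [jdg] -> 5 lines: cid fan cwzv jdg suldz
Hunk 3: at line 1 remove [fan,cwzv] add [rbiiq,mbuif,qjkdy] -> 6 lines: cid rbiiq mbuif qjkdy jdg suldz
Hunk 4: at line 1 remove [mbuif,qjkdy] add [kenn,eaum,gtk] -> 7 lines: cid rbiiq kenn eaum gtk jdg suldz
Hunk 5: at line 2 remove [eaum] add [belu,nljk] -> 8 lines: cid rbiiq kenn belu nljk gtk jdg suldz
Hunk 6: at line 4 remove [nljk] add [gimy,ldtza,stk] -> 10 lines: cid rbiiq kenn belu gimy ldtza stk gtk jdg suldz
Final line 3: kenn

Answer: kenn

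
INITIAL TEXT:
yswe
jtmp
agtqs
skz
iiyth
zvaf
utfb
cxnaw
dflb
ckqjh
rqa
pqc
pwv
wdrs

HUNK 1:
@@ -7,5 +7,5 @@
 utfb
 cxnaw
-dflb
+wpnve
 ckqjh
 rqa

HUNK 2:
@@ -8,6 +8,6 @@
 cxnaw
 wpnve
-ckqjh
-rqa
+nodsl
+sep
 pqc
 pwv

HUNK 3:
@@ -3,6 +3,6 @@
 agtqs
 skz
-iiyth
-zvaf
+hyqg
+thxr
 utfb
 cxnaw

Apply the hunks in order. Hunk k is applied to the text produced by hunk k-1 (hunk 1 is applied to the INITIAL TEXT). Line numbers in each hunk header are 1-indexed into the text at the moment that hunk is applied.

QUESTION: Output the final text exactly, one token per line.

Answer: yswe
jtmp
agtqs
skz
hyqg
thxr
utfb
cxnaw
wpnve
nodsl
sep
pqc
pwv
wdrs

Derivation:
Hunk 1: at line 7 remove [dflb] add [wpnve] -> 14 lines: yswe jtmp agtqs skz iiyth zvaf utfb cxnaw wpnve ckqjh rqa pqc pwv wdrs
Hunk 2: at line 8 remove [ckqjh,rqa] add [nodsl,sep] -> 14 lines: yswe jtmp agtqs skz iiyth zvaf utfb cxnaw wpnve nodsl sep pqc pwv wdrs
Hunk 3: at line 3 remove [iiyth,zvaf] add [hyqg,thxr] -> 14 lines: yswe jtmp agtqs skz hyqg thxr utfb cxnaw wpnve nodsl sep pqc pwv wdrs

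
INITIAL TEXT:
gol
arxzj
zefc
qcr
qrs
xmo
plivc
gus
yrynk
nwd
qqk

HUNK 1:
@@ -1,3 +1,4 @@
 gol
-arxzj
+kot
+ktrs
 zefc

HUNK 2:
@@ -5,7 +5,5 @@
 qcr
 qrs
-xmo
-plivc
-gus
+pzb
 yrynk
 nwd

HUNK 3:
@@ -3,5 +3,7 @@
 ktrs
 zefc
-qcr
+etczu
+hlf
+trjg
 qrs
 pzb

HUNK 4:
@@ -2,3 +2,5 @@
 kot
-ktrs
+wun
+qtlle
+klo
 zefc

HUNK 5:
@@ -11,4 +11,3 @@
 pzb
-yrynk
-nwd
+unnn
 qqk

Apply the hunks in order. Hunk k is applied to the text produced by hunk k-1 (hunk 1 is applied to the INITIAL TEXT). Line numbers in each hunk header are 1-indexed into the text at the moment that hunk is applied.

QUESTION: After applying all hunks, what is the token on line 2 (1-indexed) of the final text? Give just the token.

Hunk 1: at line 1 remove [arxzj] add [kot,ktrs] -> 12 lines: gol kot ktrs zefc qcr qrs xmo plivc gus yrynk nwd qqk
Hunk 2: at line 5 remove [xmo,plivc,gus] add [pzb] -> 10 lines: gol kot ktrs zefc qcr qrs pzb yrynk nwd qqk
Hunk 3: at line 3 remove [qcr] add [etczu,hlf,trjg] -> 12 lines: gol kot ktrs zefc etczu hlf trjg qrs pzb yrynk nwd qqk
Hunk 4: at line 2 remove [ktrs] add [wun,qtlle,klo] -> 14 lines: gol kot wun qtlle klo zefc etczu hlf trjg qrs pzb yrynk nwd qqk
Hunk 5: at line 11 remove [yrynk,nwd] add [unnn] -> 13 lines: gol kot wun qtlle klo zefc etczu hlf trjg qrs pzb unnn qqk
Final line 2: kot

Answer: kot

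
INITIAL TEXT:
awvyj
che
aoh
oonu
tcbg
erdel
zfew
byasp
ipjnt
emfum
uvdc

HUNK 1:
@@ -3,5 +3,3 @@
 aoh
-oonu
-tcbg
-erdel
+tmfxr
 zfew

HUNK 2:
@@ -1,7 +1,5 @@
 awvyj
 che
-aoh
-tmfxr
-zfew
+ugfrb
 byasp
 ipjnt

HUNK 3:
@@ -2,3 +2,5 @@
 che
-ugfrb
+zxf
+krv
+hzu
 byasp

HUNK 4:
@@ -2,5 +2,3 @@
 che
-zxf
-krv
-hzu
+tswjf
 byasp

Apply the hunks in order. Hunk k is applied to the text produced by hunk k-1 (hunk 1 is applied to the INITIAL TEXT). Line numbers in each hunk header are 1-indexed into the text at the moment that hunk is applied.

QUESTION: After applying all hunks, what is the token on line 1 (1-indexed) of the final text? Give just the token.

Hunk 1: at line 3 remove [oonu,tcbg,erdel] add [tmfxr] -> 9 lines: awvyj che aoh tmfxr zfew byasp ipjnt emfum uvdc
Hunk 2: at line 1 remove [aoh,tmfxr,zfew] add [ugfrb] -> 7 lines: awvyj che ugfrb byasp ipjnt emfum uvdc
Hunk 3: at line 2 remove [ugfrb] add [zxf,krv,hzu] -> 9 lines: awvyj che zxf krv hzu byasp ipjnt emfum uvdc
Hunk 4: at line 2 remove [zxf,krv,hzu] add [tswjf] -> 7 lines: awvyj che tswjf byasp ipjnt emfum uvdc
Final line 1: awvyj

Answer: awvyj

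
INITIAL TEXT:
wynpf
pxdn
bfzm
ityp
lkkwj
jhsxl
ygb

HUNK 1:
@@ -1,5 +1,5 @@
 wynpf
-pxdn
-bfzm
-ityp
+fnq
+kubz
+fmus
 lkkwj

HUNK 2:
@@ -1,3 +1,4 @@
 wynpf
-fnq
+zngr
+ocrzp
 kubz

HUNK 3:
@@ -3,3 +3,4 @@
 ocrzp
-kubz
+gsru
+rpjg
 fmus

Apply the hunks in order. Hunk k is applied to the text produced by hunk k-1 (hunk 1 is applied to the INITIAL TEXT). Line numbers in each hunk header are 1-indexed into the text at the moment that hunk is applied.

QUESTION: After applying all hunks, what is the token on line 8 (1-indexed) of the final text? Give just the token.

Answer: jhsxl

Derivation:
Hunk 1: at line 1 remove [pxdn,bfzm,ityp] add [fnq,kubz,fmus] -> 7 lines: wynpf fnq kubz fmus lkkwj jhsxl ygb
Hunk 2: at line 1 remove [fnq] add [zngr,ocrzp] -> 8 lines: wynpf zngr ocrzp kubz fmus lkkwj jhsxl ygb
Hunk 3: at line 3 remove [kubz] add [gsru,rpjg] -> 9 lines: wynpf zngr ocrzp gsru rpjg fmus lkkwj jhsxl ygb
Final line 8: jhsxl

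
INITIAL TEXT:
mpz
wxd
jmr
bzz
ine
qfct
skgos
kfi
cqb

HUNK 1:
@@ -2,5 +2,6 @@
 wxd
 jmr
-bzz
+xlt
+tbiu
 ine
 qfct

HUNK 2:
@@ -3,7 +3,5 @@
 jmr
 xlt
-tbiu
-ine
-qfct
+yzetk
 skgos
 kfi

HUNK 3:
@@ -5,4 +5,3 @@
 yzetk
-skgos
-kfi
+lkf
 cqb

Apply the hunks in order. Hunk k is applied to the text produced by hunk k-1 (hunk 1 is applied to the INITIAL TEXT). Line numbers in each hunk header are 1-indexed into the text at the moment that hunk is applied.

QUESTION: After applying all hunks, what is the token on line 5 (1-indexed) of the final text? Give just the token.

Hunk 1: at line 2 remove [bzz] add [xlt,tbiu] -> 10 lines: mpz wxd jmr xlt tbiu ine qfct skgos kfi cqb
Hunk 2: at line 3 remove [tbiu,ine,qfct] add [yzetk] -> 8 lines: mpz wxd jmr xlt yzetk skgos kfi cqb
Hunk 3: at line 5 remove [skgos,kfi] add [lkf] -> 7 lines: mpz wxd jmr xlt yzetk lkf cqb
Final line 5: yzetk

Answer: yzetk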